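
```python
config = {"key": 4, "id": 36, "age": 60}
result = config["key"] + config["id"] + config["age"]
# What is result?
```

Trace (tracking result):
config = {'key': 4, 'id': 36, 'age': 60}  # -> config = {'key': 4, 'id': 36, 'age': 60}
result = config['key'] + config['id'] + config['age']  # -> result = 100

Answer: 100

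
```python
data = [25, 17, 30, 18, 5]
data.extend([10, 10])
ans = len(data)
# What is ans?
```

Trace (tracking ans):
data = [25, 17, 30, 18, 5]  # -> data = [25, 17, 30, 18, 5]
data.extend([10, 10])  # -> data = [25, 17, 30, 18, 5, 10, 10]
ans = len(data)  # -> ans = 7

Answer: 7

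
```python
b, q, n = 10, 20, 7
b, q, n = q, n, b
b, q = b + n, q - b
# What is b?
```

Answer: 30

Derivation:
Trace (tracking b):
b, q, n = (10, 20, 7)  # -> b = 10, q = 20, n = 7
b, q, n = (q, n, b)  # -> b = 20, q = 7, n = 10
b, q = (b + n, q - b)  # -> b = 30, q = -13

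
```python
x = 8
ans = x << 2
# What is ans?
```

Answer: 32

Derivation:
Trace (tracking ans):
x = 8  # -> x = 8
ans = x << 2  # -> ans = 32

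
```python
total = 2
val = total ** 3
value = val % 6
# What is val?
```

Trace (tracking val):
total = 2  # -> total = 2
val = total ** 3  # -> val = 8
value = val % 6  # -> value = 2

Answer: 8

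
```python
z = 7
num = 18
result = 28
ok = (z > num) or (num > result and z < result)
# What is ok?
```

Answer: False

Derivation:
Trace (tracking ok):
z = 7  # -> z = 7
num = 18  # -> num = 18
result = 28  # -> result = 28
ok = z > num or (num > result and z < result)  # -> ok = False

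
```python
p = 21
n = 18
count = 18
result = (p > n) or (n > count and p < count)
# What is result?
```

Trace (tracking result):
p = 21  # -> p = 21
n = 18  # -> n = 18
count = 18  # -> count = 18
result = p > n or (n > count and p < count)  # -> result = True

Answer: True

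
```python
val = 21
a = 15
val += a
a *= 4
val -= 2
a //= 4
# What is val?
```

Answer: 34

Derivation:
Trace (tracking val):
val = 21  # -> val = 21
a = 15  # -> a = 15
val += a  # -> val = 36
a *= 4  # -> a = 60
val -= 2  # -> val = 34
a //= 4  # -> a = 15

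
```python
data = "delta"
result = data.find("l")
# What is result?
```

Answer: 2

Derivation:
Trace (tracking result):
data = 'delta'  # -> data = 'delta'
result = data.find('l')  # -> result = 2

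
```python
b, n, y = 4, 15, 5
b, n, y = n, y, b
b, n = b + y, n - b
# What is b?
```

Answer: 19

Derivation:
Trace (tracking b):
b, n, y = (4, 15, 5)  # -> b = 4, n = 15, y = 5
b, n, y = (n, y, b)  # -> b = 15, n = 5, y = 4
b, n = (b + y, n - b)  # -> b = 19, n = -10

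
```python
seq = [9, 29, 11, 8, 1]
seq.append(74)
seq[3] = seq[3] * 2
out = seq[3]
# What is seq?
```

Trace (tracking seq):
seq = [9, 29, 11, 8, 1]  # -> seq = [9, 29, 11, 8, 1]
seq.append(74)  # -> seq = [9, 29, 11, 8, 1, 74]
seq[3] = seq[3] * 2  # -> seq = [9, 29, 11, 16, 1, 74]
out = seq[3]  # -> out = 16

Answer: [9, 29, 11, 16, 1, 74]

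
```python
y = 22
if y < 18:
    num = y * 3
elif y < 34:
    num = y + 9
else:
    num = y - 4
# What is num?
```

Answer: 31

Derivation:
Trace (tracking num):
y = 22  # -> y = 22
if y < 18:  # condition is False
elif y < 34:  # condition is True
    num = y + 9  # -> num = 31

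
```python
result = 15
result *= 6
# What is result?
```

Trace (tracking result):
result = 15  # -> result = 15
result *= 6  # -> result = 90

Answer: 90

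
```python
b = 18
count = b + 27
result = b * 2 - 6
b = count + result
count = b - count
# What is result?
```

Trace (tracking result):
b = 18  # -> b = 18
count = b + 27  # -> count = 45
result = b * 2 - 6  # -> result = 30
b = count + result  # -> b = 75
count = b - count  # -> count = 30

Answer: 30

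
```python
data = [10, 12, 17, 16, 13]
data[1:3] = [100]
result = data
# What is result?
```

Trace (tracking result):
data = [10, 12, 17, 16, 13]  # -> data = [10, 12, 17, 16, 13]
data[1:3] = [100]  # -> data = [10, 100, 16, 13]
result = data  # -> result = [10, 100, 16, 13]

Answer: [10, 100, 16, 13]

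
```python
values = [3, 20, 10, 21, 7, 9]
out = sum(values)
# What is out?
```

Trace (tracking out):
values = [3, 20, 10, 21, 7, 9]  # -> values = [3, 20, 10, 21, 7, 9]
out = sum(values)  # -> out = 70

Answer: 70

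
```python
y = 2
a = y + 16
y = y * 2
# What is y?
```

Answer: 4

Derivation:
Trace (tracking y):
y = 2  # -> y = 2
a = y + 16  # -> a = 18
y = y * 2  # -> y = 4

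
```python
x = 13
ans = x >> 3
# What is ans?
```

Trace (tracking ans):
x = 13  # -> x = 13
ans = x >> 3  # -> ans = 1

Answer: 1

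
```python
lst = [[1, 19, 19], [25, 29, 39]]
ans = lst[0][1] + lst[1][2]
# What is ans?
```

Answer: 58

Derivation:
Trace (tracking ans):
lst = [[1, 19, 19], [25, 29, 39]]  # -> lst = [[1, 19, 19], [25, 29, 39]]
ans = lst[0][1] + lst[1][2]  # -> ans = 58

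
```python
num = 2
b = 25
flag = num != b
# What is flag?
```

Answer: True

Derivation:
Trace (tracking flag):
num = 2  # -> num = 2
b = 25  # -> b = 25
flag = num != b  # -> flag = True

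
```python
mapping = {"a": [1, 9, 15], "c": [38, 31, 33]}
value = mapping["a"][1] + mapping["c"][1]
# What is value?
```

Answer: 40

Derivation:
Trace (tracking value):
mapping = {'a': [1, 9, 15], 'c': [38, 31, 33]}  # -> mapping = {'a': [1, 9, 15], 'c': [38, 31, 33]}
value = mapping['a'][1] + mapping['c'][1]  # -> value = 40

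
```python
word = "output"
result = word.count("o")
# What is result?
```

Answer: 1

Derivation:
Trace (tracking result):
word = 'output'  # -> word = 'output'
result = word.count('o')  # -> result = 1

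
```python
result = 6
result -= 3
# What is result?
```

Answer: 3

Derivation:
Trace (tracking result):
result = 6  # -> result = 6
result -= 3  # -> result = 3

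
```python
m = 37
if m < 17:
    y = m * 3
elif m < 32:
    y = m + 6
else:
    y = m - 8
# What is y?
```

Trace (tracking y):
m = 37  # -> m = 37
if m < 17:  # condition is False
elif m < 32:  # condition is False
else:
    y = m - 8  # -> y = 29

Answer: 29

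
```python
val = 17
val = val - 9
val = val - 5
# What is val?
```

Trace (tracking val):
val = 17  # -> val = 17
val = val - 9  # -> val = 8
val = val - 5  # -> val = 3

Answer: 3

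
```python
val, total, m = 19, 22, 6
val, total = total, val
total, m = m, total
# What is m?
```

Answer: 19

Derivation:
Trace (tracking m):
val, total, m = (19, 22, 6)  # -> val = 19, total = 22, m = 6
val, total = (total, val)  # -> val = 22, total = 19
total, m = (m, total)  # -> total = 6, m = 19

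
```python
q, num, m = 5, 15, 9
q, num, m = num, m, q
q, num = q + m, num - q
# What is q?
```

Answer: 20

Derivation:
Trace (tracking q):
q, num, m = (5, 15, 9)  # -> q = 5, num = 15, m = 9
q, num, m = (num, m, q)  # -> q = 15, num = 9, m = 5
q, num = (q + m, num - q)  # -> q = 20, num = -6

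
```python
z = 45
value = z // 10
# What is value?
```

Trace (tracking value):
z = 45  # -> z = 45
value = z // 10  # -> value = 4

Answer: 4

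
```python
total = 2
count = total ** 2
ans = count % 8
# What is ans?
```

Trace (tracking ans):
total = 2  # -> total = 2
count = total ** 2  # -> count = 4
ans = count % 8  # -> ans = 4

Answer: 4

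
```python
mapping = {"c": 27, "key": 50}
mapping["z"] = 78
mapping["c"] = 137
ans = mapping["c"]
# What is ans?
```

Trace (tracking ans):
mapping = {'c': 27, 'key': 50}  # -> mapping = {'c': 27, 'key': 50}
mapping['z'] = 78  # -> mapping = {'c': 27, 'key': 50, 'z': 78}
mapping['c'] = 137  # -> mapping = {'c': 137, 'key': 50, 'z': 78}
ans = mapping['c']  # -> ans = 137

Answer: 137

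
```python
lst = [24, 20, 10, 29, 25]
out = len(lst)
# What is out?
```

Trace (tracking out):
lst = [24, 20, 10, 29, 25]  # -> lst = [24, 20, 10, 29, 25]
out = len(lst)  # -> out = 5

Answer: 5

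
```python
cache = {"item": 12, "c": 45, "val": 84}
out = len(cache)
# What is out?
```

Answer: 3

Derivation:
Trace (tracking out):
cache = {'item': 12, 'c': 45, 'val': 84}  # -> cache = {'item': 12, 'c': 45, 'val': 84}
out = len(cache)  # -> out = 3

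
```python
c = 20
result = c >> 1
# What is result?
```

Answer: 10

Derivation:
Trace (tracking result):
c = 20  # -> c = 20
result = c >> 1  # -> result = 10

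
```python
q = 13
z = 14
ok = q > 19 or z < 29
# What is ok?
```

Answer: True

Derivation:
Trace (tracking ok):
q = 13  # -> q = 13
z = 14  # -> z = 14
ok = q > 19 or z < 29  # -> ok = True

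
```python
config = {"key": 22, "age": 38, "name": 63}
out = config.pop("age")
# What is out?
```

Trace (tracking out):
config = {'key': 22, 'age': 38, 'name': 63}  # -> config = {'key': 22, 'age': 38, 'name': 63}
out = config.pop('age')  # -> out = 38

Answer: 38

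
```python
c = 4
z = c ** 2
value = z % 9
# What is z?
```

Trace (tracking z):
c = 4  # -> c = 4
z = c ** 2  # -> z = 16
value = z % 9  # -> value = 7

Answer: 16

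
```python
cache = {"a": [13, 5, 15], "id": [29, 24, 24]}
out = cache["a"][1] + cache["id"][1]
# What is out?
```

Trace (tracking out):
cache = {'a': [13, 5, 15], 'id': [29, 24, 24]}  # -> cache = {'a': [13, 5, 15], 'id': [29, 24, 24]}
out = cache['a'][1] + cache['id'][1]  # -> out = 29

Answer: 29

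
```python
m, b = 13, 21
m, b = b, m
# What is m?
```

Trace (tracking m):
m, b = (13, 21)  # -> m = 13, b = 21
m, b = (b, m)  # -> m = 21, b = 13

Answer: 21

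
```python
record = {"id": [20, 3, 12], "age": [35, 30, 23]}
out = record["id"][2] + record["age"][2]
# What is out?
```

Answer: 35

Derivation:
Trace (tracking out):
record = {'id': [20, 3, 12], 'age': [35, 30, 23]}  # -> record = {'id': [20, 3, 12], 'age': [35, 30, 23]}
out = record['id'][2] + record['age'][2]  # -> out = 35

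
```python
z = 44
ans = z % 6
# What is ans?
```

Answer: 2

Derivation:
Trace (tracking ans):
z = 44  # -> z = 44
ans = z % 6  # -> ans = 2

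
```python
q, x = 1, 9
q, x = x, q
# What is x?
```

Trace (tracking x):
q, x = (1, 9)  # -> q = 1, x = 9
q, x = (x, q)  # -> q = 9, x = 1

Answer: 1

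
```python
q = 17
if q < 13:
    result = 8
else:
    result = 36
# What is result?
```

Trace (tracking result):
q = 17  # -> q = 17
if q < 13:  # condition is False
else:
    result = 36  # -> result = 36

Answer: 36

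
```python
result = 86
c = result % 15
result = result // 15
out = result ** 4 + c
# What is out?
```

Answer: 636

Derivation:
Trace (tracking out):
result = 86  # -> result = 86
c = result % 15  # -> c = 11
result = result // 15  # -> result = 5
out = result ** 4 + c  # -> out = 636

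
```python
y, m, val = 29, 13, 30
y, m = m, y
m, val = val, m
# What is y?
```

Answer: 13

Derivation:
Trace (tracking y):
y, m, val = (29, 13, 30)  # -> y = 29, m = 13, val = 30
y, m = (m, y)  # -> y = 13, m = 29
m, val = (val, m)  # -> m = 30, val = 29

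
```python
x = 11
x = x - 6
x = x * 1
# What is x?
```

Answer: 5

Derivation:
Trace (tracking x):
x = 11  # -> x = 11
x = x - 6  # -> x = 5
x = x * 1  # -> x = 5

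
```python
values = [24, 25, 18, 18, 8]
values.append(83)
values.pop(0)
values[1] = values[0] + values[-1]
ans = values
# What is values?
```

Answer: [25, 108, 18, 8, 83]

Derivation:
Trace (tracking values):
values = [24, 25, 18, 18, 8]  # -> values = [24, 25, 18, 18, 8]
values.append(83)  # -> values = [24, 25, 18, 18, 8, 83]
values.pop(0)  # -> values = [25, 18, 18, 8, 83]
values[1] = values[0] + values[-1]  # -> values = [25, 108, 18, 8, 83]
ans = values  # -> ans = [25, 108, 18, 8, 83]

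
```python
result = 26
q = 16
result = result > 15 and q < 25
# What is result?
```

Trace (tracking result):
result = 26  # -> result = 26
q = 16  # -> q = 16
result = result > 15 and q < 25  # -> result = True

Answer: True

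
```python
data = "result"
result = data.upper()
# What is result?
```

Trace (tracking result):
data = 'result'  # -> data = 'result'
result = data.upper()  # -> result = 'RESULT'

Answer: 'RESULT'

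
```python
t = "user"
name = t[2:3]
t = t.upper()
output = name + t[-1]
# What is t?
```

Trace (tracking t):
t = 'user'  # -> t = 'user'
name = t[2:3]  # -> name = 'e'
t = t.upper()  # -> t = 'USER'
output = name + t[-1]  # -> output = 'eR'

Answer: 'USER'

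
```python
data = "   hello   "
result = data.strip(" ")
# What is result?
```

Trace (tracking result):
data = '   hello   '  # -> data = '   hello   '
result = data.strip(' ')  # -> result = 'hello'

Answer: 'hello'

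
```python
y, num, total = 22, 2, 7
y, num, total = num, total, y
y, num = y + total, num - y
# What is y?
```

Trace (tracking y):
y, num, total = (22, 2, 7)  # -> y = 22, num = 2, total = 7
y, num, total = (num, total, y)  # -> y = 2, num = 7, total = 22
y, num = (y + total, num - y)  # -> y = 24, num = 5

Answer: 24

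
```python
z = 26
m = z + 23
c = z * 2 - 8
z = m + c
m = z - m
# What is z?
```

Answer: 93

Derivation:
Trace (tracking z):
z = 26  # -> z = 26
m = z + 23  # -> m = 49
c = z * 2 - 8  # -> c = 44
z = m + c  # -> z = 93
m = z - m  # -> m = 44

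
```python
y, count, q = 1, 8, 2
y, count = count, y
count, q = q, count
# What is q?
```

Answer: 1

Derivation:
Trace (tracking q):
y, count, q = (1, 8, 2)  # -> y = 1, count = 8, q = 2
y, count = (count, y)  # -> y = 8, count = 1
count, q = (q, count)  # -> count = 2, q = 1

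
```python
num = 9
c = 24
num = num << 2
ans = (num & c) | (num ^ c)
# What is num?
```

Trace (tracking num):
num = 9  # -> num = 9
c = 24  # -> c = 24
num = num << 2  # -> num = 36
ans = num & c | num ^ c  # -> ans = 60

Answer: 36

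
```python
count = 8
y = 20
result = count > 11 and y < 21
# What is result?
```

Answer: False

Derivation:
Trace (tracking result):
count = 8  # -> count = 8
y = 20  # -> y = 20
result = count > 11 and y < 21  # -> result = False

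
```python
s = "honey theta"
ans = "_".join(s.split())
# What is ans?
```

Trace (tracking ans):
s = 'honey theta'  # -> s = 'honey theta'
ans = '_'.join(s.split())  # -> ans = 'honey_theta'

Answer: 'honey_theta'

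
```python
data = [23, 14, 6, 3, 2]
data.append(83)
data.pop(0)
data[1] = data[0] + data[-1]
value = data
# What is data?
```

Answer: [14, 97, 3, 2, 83]

Derivation:
Trace (tracking data):
data = [23, 14, 6, 3, 2]  # -> data = [23, 14, 6, 3, 2]
data.append(83)  # -> data = [23, 14, 6, 3, 2, 83]
data.pop(0)  # -> data = [14, 6, 3, 2, 83]
data[1] = data[0] + data[-1]  # -> data = [14, 97, 3, 2, 83]
value = data  # -> value = [14, 97, 3, 2, 83]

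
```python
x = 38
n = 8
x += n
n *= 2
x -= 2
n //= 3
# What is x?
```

Answer: 44

Derivation:
Trace (tracking x):
x = 38  # -> x = 38
n = 8  # -> n = 8
x += n  # -> x = 46
n *= 2  # -> n = 16
x -= 2  # -> x = 44
n //= 3  # -> n = 5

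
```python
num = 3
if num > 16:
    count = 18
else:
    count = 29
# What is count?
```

Trace (tracking count):
num = 3  # -> num = 3
if num > 16:  # condition is False
else:
    count = 29  # -> count = 29

Answer: 29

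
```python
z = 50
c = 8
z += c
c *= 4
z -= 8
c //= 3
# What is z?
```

Answer: 50

Derivation:
Trace (tracking z):
z = 50  # -> z = 50
c = 8  # -> c = 8
z += c  # -> z = 58
c *= 4  # -> c = 32
z -= 8  # -> z = 50
c //= 3  # -> c = 10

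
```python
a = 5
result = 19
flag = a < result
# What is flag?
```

Answer: True

Derivation:
Trace (tracking flag):
a = 5  # -> a = 5
result = 19  # -> result = 19
flag = a < result  # -> flag = True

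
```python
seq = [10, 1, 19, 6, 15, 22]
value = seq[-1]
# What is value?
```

Trace (tracking value):
seq = [10, 1, 19, 6, 15, 22]  # -> seq = [10, 1, 19, 6, 15, 22]
value = seq[-1]  # -> value = 22

Answer: 22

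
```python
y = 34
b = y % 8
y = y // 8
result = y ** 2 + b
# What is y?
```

Trace (tracking y):
y = 34  # -> y = 34
b = y % 8  # -> b = 2
y = y // 8  # -> y = 4
result = y ** 2 + b  # -> result = 18

Answer: 4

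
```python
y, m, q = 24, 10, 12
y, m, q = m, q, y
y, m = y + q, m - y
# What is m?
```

Answer: 2

Derivation:
Trace (tracking m):
y, m, q = (24, 10, 12)  # -> y = 24, m = 10, q = 12
y, m, q = (m, q, y)  # -> y = 10, m = 12, q = 24
y, m = (y + q, m - y)  # -> y = 34, m = 2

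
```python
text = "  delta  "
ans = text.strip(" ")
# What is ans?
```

Answer: 'delta'

Derivation:
Trace (tracking ans):
text = '  delta  '  # -> text = '  delta  '
ans = text.strip(' ')  # -> ans = 'delta'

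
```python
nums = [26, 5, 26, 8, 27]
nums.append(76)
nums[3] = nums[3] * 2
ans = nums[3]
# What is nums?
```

Answer: [26, 5, 26, 16, 27, 76]

Derivation:
Trace (tracking nums):
nums = [26, 5, 26, 8, 27]  # -> nums = [26, 5, 26, 8, 27]
nums.append(76)  # -> nums = [26, 5, 26, 8, 27, 76]
nums[3] = nums[3] * 2  # -> nums = [26, 5, 26, 16, 27, 76]
ans = nums[3]  # -> ans = 16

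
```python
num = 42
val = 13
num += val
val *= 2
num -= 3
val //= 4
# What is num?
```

Answer: 52

Derivation:
Trace (tracking num):
num = 42  # -> num = 42
val = 13  # -> val = 13
num += val  # -> num = 55
val *= 2  # -> val = 26
num -= 3  # -> num = 52
val //= 4  # -> val = 6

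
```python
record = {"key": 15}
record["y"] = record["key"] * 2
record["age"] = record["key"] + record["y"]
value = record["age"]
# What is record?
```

Trace (tracking record):
record = {'key': 15}  # -> record = {'key': 15}
record['y'] = record['key'] * 2  # -> record = {'key': 15, 'y': 30}
record['age'] = record['key'] + record['y']  # -> record = {'key': 15, 'y': 30, 'age': 45}
value = record['age']  # -> value = 45

Answer: {'key': 15, 'y': 30, 'age': 45}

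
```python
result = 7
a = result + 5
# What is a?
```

Trace (tracking a):
result = 7  # -> result = 7
a = result + 5  # -> a = 12

Answer: 12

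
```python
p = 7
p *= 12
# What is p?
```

Answer: 84

Derivation:
Trace (tracking p):
p = 7  # -> p = 7
p *= 12  # -> p = 84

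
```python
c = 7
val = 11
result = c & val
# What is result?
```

Answer: 3

Derivation:
Trace (tracking result):
c = 7  # -> c = 7
val = 11  # -> val = 11
result = c & val  # -> result = 3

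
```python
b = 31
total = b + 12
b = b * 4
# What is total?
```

Trace (tracking total):
b = 31  # -> b = 31
total = b + 12  # -> total = 43
b = b * 4  # -> b = 124

Answer: 43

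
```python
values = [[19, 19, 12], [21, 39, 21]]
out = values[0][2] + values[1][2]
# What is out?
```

Answer: 33

Derivation:
Trace (tracking out):
values = [[19, 19, 12], [21, 39, 21]]  # -> values = [[19, 19, 12], [21, 39, 21]]
out = values[0][2] + values[1][2]  # -> out = 33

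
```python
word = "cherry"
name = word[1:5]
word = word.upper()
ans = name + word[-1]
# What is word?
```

Trace (tracking word):
word = 'cherry'  # -> word = 'cherry'
name = word[1:5]  # -> name = 'herr'
word = word.upper()  # -> word = 'CHERRY'
ans = name + word[-1]  # -> ans = 'herrY'

Answer: 'CHERRY'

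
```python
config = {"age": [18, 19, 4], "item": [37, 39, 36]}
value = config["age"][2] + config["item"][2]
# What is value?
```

Trace (tracking value):
config = {'age': [18, 19, 4], 'item': [37, 39, 36]}  # -> config = {'age': [18, 19, 4], 'item': [37, 39, 36]}
value = config['age'][2] + config['item'][2]  # -> value = 40

Answer: 40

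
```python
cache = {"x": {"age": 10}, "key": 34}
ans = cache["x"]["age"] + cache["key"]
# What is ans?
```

Answer: 44

Derivation:
Trace (tracking ans):
cache = {'x': {'age': 10}, 'key': 34}  # -> cache = {'x': {'age': 10}, 'key': 34}
ans = cache['x']['age'] + cache['key']  # -> ans = 44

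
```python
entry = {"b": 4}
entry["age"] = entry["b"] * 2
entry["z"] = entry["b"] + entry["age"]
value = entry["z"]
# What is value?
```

Trace (tracking value):
entry = {'b': 4}  # -> entry = {'b': 4}
entry['age'] = entry['b'] * 2  # -> entry = {'b': 4, 'age': 8}
entry['z'] = entry['b'] + entry['age']  # -> entry = {'b': 4, 'age': 8, 'z': 12}
value = entry['z']  # -> value = 12

Answer: 12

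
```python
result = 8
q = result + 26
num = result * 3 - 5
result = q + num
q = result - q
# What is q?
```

Answer: 19

Derivation:
Trace (tracking q):
result = 8  # -> result = 8
q = result + 26  # -> q = 34
num = result * 3 - 5  # -> num = 19
result = q + num  # -> result = 53
q = result - q  # -> q = 19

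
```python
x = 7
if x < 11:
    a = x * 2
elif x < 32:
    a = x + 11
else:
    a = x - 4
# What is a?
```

Answer: 14

Derivation:
Trace (tracking a):
x = 7  # -> x = 7
if x < 11:  # condition is True
    a = x * 2  # -> a = 14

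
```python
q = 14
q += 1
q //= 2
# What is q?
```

Answer: 7

Derivation:
Trace (tracking q):
q = 14  # -> q = 14
q += 1  # -> q = 15
q //= 2  # -> q = 7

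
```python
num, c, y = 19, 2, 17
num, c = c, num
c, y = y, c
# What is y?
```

Answer: 19

Derivation:
Trace (tracking y):
num, c, y = (19, 2, 17)  # -> num = 19, c = 2, y = 17
num, c = (c, num)  # -> num = 2, c = 19
c, y = (y, c)  # -> c = 17, y = 19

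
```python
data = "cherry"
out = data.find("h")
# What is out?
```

Trace (tracking out):
data = 'cherry'  # -> data = 'cherry'
out = data.find('h')  # -> out = 1

Answer: 1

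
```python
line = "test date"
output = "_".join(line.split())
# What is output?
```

Trace (tracking output):
line = 'test date'  # -> line = 'test date'
output = '_'.join(line.split())  # -> output = 'test_date'

Answer: 'test_date'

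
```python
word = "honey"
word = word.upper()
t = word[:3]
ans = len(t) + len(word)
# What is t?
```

Answer: 'HON'

Derivation:
Trace (tracking t):
word = 'honey'  # -> word = 'honey'
word = word.upper()  # -> word = 'HONEY'
t = word[:3]  # -> t = 'HON'
ans = len(t) + len(word)  # -> ans = 8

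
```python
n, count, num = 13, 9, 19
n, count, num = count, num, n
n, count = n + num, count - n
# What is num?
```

Trace (tracking num):
n, count, num = (13, 9, 19)  # -> n = 13, count = 9, num = 19
n, count, num = (count, num, n)  # -> n = 9, count = 19, num = 13
n, count = (n + num, count - n)  # -> n = 22, count = 10

Answer: 13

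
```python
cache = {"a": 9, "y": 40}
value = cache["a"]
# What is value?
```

Answer: 9

Derivation:
Trace (tracking value):
cache = {'a': 9, 'y': 40}  # -> cache = {'a': 9, 'y': 40}
value = cache['a']  # -> value = 9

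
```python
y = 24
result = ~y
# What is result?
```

Answer: -25

Derivation:
Trace (tracking result):
y = 24  # -> y = 24
result = ~y  # -> result = -25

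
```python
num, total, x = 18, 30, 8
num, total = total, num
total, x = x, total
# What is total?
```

Answer: 8

Derivation:
Trace (tracking total):
num, total, x = (18, 30, 8)  # -> num = 18, total = 30, x = 8
num, total = (total, num)  # -> num = 30, total = 18
total, x = (x, total)  # -> total = 8, x = 18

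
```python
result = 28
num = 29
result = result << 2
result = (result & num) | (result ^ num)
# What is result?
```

Answer: 125

Derivation:
Trace (tracking result):
result = 28  # -> result = 28
num = 29  # -> num = 29
result = result << 2  # -> result = 112
result = result & num | result ^ num  # -> result = 125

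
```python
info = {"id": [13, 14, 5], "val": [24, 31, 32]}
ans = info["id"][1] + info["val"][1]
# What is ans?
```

Answer: 45

Derivation:
Trace (tracking ans):
info = {'id': [13, 14, 5], 'val': [24, 31, 32]}  # -> info = {'id': [13, 14, 5], 'val': [24, 31, 32]}
ans = info['id'][1] + info['val'][1]  # -> ans = 45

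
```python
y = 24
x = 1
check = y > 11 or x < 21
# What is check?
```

Answer: True

Derivation:
Trace (tracking check):
y = 24  # -> y = 24
x = 1  # -> x = 1
check = y > 11 or x < 21  # -> check = True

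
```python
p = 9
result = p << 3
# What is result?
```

Trace (tracking result):
p = 9  # -> p = 9
result = p << 3  # -> result = 72

Answer: 72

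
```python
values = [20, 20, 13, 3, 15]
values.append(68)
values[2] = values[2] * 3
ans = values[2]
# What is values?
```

Answer: [20, 20, 39, 3, 15, 68]

Derivation:
Trace (tracking values):
values = [20, 20, 13, 3, 15]  # -> values = [20, 20, 13, 3, 15]
values.append(68)  # -> values = [20, 20, 13, 3, 15, 68]
values[2] = values[2] * 3  # -> values = [20, 20, 39, 3, 15, 68]
ans = values[2]  # -> ans = 39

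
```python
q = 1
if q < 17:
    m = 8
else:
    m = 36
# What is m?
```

Answer: 8

Derivation:
Trace (tracking m):
q = 1  # -> q = 1
if q < 17:  # condition is True
    m = 8  # -> m = 8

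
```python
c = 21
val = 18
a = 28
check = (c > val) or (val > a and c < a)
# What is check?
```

Answer: True

Derivation:
Trace (tracking check):
c = 21  # -> c = 21
val = 18  # -> val = 18
a = 28  # -> a = 28
check = c > val or (val > a and c < a)  # -> check = True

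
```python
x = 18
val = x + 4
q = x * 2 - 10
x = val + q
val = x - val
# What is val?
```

Answer: 26

Derivation:
Trace (tracking val):
x = 18  # -> x = 18
val = x + 4  # -> val = 22
q = x * 2 - 10  # -> q = 26
x = val + q  # -> x = 48
val = x - val  # -> val = 26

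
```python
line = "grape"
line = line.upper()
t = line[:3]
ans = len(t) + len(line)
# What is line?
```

Trace (tracking line):
line = 'grape'  # -> line = 'grape'
line = line.upper()  # -> line = 'GRAPE'
t = line[:3]  # -> t = 'GRA'
ans = len(t) + len(line)  # -> ans = 8

Answer: 'GRAPE'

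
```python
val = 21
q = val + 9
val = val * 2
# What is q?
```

Trace (tracking q):
val = 21  # -> val = 21
q = val + 9  # -> q = 30
val = val * 2  # -> val = 42

Answer: 30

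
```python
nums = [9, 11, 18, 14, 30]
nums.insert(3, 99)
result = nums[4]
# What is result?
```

Trace (tracking result):
nums = [9, 11, 18, 14, 30]  # -> nums = [9, 11, 18, 14, 30]
nums.insert(3, 99)  # -> nums = [9, 11, 18, 99, 14, 30]
result = nums[4]  # -> result = 14

Answer: 14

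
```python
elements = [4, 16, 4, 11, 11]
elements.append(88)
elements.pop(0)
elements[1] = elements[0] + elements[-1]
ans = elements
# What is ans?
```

Trace (tracking ans):
elements = [4, 16, 4, 11, 11]  # -> elements = [4, 16, 4, 11, 11]
elements.append(88)  # -> elements = [4, 16, 4, 11, 11, 88]
elements.pop(0)  # -> elements = [16, 4, 11, 11, 88]
elements[1] = elements[0] + elements[-1]  # -> elements = [16, 104, 11, 11, 88]
ans = elements  # -> ans = [16, 104, 11, 11, 88]

Answer: [16, 104, 11, 11, 88]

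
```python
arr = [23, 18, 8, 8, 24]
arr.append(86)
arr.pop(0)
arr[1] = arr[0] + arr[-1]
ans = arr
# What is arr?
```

Answer: [18, 104, 8, 24, 86]

Derivation:
Trace (tracking arr):
arr = [23, 18, 8, 8, 24]  # -> arr = [23, 18, 8, 8, 24]
arr.append(86)  # -> arr = [23, 18, 8, 8, 24, 86]
arr.pop(0)  # -> arr = [18, 8, 8, 24, 86]
arr[1] = arr[0] + arr[-1]  # -> arr = [18, 104, 8, 24, 86]
ans = arr  # -> ans = [18, 104, 8, 24, 86]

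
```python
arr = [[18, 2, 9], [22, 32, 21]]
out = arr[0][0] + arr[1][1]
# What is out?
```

Trace (tracking out):
arr = [[18, 2, 9], [22, 32, 21]]  # -> arr = [[18, 2, 9], [22, 32, 21]]
out = arr[0][0] + arr[1][1]  # -> out = 50

Answer: 50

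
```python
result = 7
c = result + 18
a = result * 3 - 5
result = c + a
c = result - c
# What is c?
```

Trace (tracking c):
result = 7  # -> result = 7
c = result + 18  # -> c = 25
a = result * 3 - 5  # -> a = 16
result = c + a  # -> result = 41
c = result - c  # -> c = 16

Answer: 16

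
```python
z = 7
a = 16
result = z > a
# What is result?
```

Answer: False

Derivation:
Trace (tracking result):
z = 7  # -> z = 7
a = 16  # -> a = 16
result = z > a  # -> result = False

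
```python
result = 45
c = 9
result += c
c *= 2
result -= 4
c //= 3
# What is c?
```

Answer: 6

Derivation:
Trace (tracking c):
result = 45  # -> result = 45
c = 9  # -> c = 9
result += c  # -> result = 54
c *= 2  # -> c = 18
result -= 4  # -> result = 50
c //= 3  # -> c = 6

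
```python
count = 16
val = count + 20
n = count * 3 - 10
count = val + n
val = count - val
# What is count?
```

Trace (tracking count):
count = 16  # -> count = 16
val = count + 20  # -> val = 36
n = count * 3 - 10  # -> n = 38
count = val + n  # -> count = 74
val = count - val  # -> val = 38

Answer: 74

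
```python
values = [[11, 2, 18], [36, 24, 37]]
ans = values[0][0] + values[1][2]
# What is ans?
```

Answer: 48

Derivation:
Trace (tracking ans):
values = [[11, 2, 18], [36, 24, 37]]  # -> values = [[11, 2, 18], [36, 24, 37]]
ans = values[0][0] + values[1][2]  # -> ans = 48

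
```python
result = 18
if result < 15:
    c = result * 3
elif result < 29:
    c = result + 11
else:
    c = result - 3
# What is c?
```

Trace (tracking c):
result = 18  # -> result = 18
if result < 15:  # condition is False
elif result < 29:  # condition is True
    c = result + 11  # -> c = 29

Answer: 29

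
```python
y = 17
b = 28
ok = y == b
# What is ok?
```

Trace (tracking ok):
y = 17  # -> y = 17
b = 28  # -> b = 28
ok = y == b  # -> ok = False

Answer: False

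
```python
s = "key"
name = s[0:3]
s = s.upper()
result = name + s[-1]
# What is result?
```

Trace (tracking result):
s = 'key'  # -> s = 'key'
name = s[0:3]  # -> name = 'key'
s = s.upper()  # -> s = 'KEY'
result = name + s[-1]  # -> result = 'keyY'

Answer: 'keyY'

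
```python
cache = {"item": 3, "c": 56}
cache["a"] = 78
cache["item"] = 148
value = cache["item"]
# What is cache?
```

Trace (tracking cache):
cache = {'item': 3, 'c': 56}  # -> cache = {'item': 3, 'c': 56}
cache['a'] = 78  # -> cache = {'item': 3, 'c': 56, 'a': 78}
cache['item'] = 148  # -> cache = {'item': 148, 'c': 56, 'a': 78}
value = cache['item']  # -> value = 148

Answer: {'item': 148, 'c': 56, 'a': 78}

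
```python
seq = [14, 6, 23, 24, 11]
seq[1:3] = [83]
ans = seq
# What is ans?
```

Answer: [14, 83, 24, 11]

Derivation:
Trace (tracking ans):
seq = [14, 6, 23, 24, 11]  # -> seq = [14, 6, 23, 24, 11]
seq[1:3] = [83]  # -> seq = [14, 83, 24, 11]
ans = seq  # -> ans = [14, 83, 24, 11]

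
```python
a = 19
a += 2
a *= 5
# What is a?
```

Trace (tracking a):
a = 19  # -> a = 19
a += 2  # -> a = 21
a *= 5  # -> a = 105

Answer: 105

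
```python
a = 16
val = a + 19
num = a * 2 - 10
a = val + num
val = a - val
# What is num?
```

Answer: 22

Derivation:
Trace (tracking num):
a = 16  # -> a = 16
val = a + 19  # -> val = 35
num = a * 2 - 10  # -> num = 22
a = val + num  # -> a = 57
val = a - val  # -> val = 22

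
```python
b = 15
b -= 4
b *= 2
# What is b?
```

Answer: 22

Derivation:
Trace (tracking b):
b = 15  # -> b = 15
b -= 4  # -> b = 11
b *= 2  # -> b = 22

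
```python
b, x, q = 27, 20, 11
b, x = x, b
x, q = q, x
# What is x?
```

Trace (tracking x):
b, x, q = (27, 20, 11)  # -> b = 27, x = 20, q = 11
b, x = (x, b)  # -> b = 20, x = 27
x, q = (q, x)  # -> x = 11, q = 27

Answer: 11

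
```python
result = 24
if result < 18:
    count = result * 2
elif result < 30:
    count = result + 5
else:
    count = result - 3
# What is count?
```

Trace (tracking count):
result = 24  # -> result = 24
if result < 18:  # condition is False
elif result < 30:  # condition is True
    count = result + 5  # -> count = 29

Answer: 29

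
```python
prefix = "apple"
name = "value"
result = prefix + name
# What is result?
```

Trace (tracking result):
prefix = 'apple'  # -> prefix = 'apple'
name = 'value'  # -> name = 'value'
result = prefix + name  # -> result = 'applevalue'

Answer: 'applevalue'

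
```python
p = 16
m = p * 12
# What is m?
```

Answer: 192

Derivation:
Trace (tracking m):
p = 16  # -> p = 16
m = p * 12  # -> m = 192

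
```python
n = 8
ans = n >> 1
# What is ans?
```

Trace (tracking ans):
n = 8  # -> n = 8
ans = n >> 1  # -> ans = 4

Answer: 4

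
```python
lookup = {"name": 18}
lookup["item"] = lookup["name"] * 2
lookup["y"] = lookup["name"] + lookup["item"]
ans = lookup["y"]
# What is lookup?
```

Trace (tracking lookup):
lookup = {'name': 18}  # -> lookup = {'name': 18}
lookup['item'] = lookup['name'] * 2  # -> lookup = {'name': 18, 'item': 36}
lookup['y'] = lookup['name'] + lookup['item']  # -> lookup = {'name': 18, 'item': 36, 'y': 54}
ans = lookup['y']  # -> ans = 54

Answer: {'name': 18, 'item': 36, 'y': 54}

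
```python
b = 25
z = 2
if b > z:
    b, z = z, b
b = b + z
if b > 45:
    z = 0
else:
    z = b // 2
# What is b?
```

Answer: 27

Derivation:
Trace (tracking b):
b = 25  # -> b = 25
z = 2  # -> z = 2
if b > z:  # condition is True
    b, z = (z, b)  # -> b = 2, z = 25
b = b + z  # -> b = 27
if b > 45:  # condition is False
else:
    z = b // 2  # -> z = 13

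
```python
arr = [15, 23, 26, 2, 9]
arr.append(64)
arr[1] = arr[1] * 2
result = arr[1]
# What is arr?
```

Trace (tracking arr):
arr = [15, 23, 26, 2, 9]  # -> arr = [15, 23, 26, 2, 9]
arr.append(64)  # -> arr = [15, 23, 26, 2, 9, 64]
arr[1] = arr[1] * 2  # -> arr = [15, 46, 26, 2, 9, 64]
result = arr[1]  # -> result = 46

Answer: [15, 46, 26, 2, 9, 64]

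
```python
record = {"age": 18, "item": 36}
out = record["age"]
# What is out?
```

Trace (tracking out):
record = {'age': 18, 'item': 36}  # -> record = {'age': 18, 'item': 36}
out = record['age']  # -> out = 18

Answer: 18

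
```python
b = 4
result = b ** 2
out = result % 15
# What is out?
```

Trace (tracking out):
b = 4  # -> b = 4
result = b ** 2  # -> result = 16
out = result % 15  # -> out = 1

Answer: 1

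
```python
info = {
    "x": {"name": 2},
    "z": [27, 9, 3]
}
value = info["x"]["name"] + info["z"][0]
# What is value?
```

Trace (tracking value):
info = {'x': {'name': 2}, 'z': [27, 9, 3]}  # -> info = {'x': {'name': 2}, 'z': [27, 9, 3]}
value = info['x']['name'] + info['z'][0]  # -> value = 29

Answer: 29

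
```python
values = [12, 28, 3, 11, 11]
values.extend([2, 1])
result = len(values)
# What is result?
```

Trace (tracking result):
values = [12, 28, 3, 11, 11]  # -> values = [12, 28, 3, 11, 11]
values.extend([2, 1])  # -> values = [12, 28, 3, 11, 11, 2, 1]
result = len(values)  # -> result = 7

Answer: 7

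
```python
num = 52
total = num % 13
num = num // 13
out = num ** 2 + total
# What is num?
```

Trace (tracking num):
num = 52  # -> num = 52
total = num % 13  # -> total = 0
num = num // 13  # -> num = 4
out = num ** 2 + total  # -> out = 16

Answer: 4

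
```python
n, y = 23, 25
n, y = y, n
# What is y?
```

Trace (tracking y):
n, y = (23, 25)  # -> n = 23, y = 25
n, y = (y, n)  # -> n = 25, y = 23

Answer: 23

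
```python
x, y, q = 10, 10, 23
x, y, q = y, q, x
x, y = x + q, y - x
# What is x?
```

Trace (tracking x):
x, y, q = (10, 10, 23)  # -> x = 10, y = 10, q = 23
x, y, q = (y, q, x)  # -> x = 10, y = 23, q = 10
x, y = (x + q, y - x)  # -> x = 20, y = 13

Answer: 20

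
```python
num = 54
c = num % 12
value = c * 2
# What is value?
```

Trace (tracking value):
num = 54  # -> num = 54
c = num % 12  # -> c = 6
value = c * 2  # -> value = 12

Answer: 12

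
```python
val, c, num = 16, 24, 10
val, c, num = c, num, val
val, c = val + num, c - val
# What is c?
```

Answer: -14

Derivation:
Trace (tracking c):
val, c, num = (16, 24, 10)  # -> val = 16, c = 24, num = 10
val, c, num = (c, num, val)  # -> val = 24, c = 10, num = 16
val, c = (val + num, c - val)  # -> val = 40, c = -14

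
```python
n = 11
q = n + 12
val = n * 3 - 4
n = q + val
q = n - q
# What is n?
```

Trace (tracking n):
n = 11  # -> n = 11
q = n + 12  # -> q = 23
val = n * 3 - 4  # -> val = 29
n = q + val  # -> n = 52
q = n - q  # -> q = 29

Answer: 52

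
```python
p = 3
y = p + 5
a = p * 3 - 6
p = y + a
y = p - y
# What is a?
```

Trace (tracking a):
p = 3  # -> p = 3
y = p + 5  # -> y = 8
a = p * 3 - 6  # -> a = 3
p = y + a  # -> p = 11
y = p - y  # -> y = 3

Answer: 3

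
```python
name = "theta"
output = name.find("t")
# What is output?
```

Answer: 0

Derivation:
Trace (tracking output):
name = 'theta'  # -> name = 'theta'
output = name.find('t')  # -> output = 0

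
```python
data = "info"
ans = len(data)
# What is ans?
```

Answer: 4

Derivation:
Trace (tracking ans):
data = 'info'  # -> data = 'info'
ans = len(data)  # -> ans = 4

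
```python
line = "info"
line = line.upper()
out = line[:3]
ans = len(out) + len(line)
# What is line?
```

Answer: 'INFO'

Derivation:
Trace (tracking line):
line = 'info'  # -> line = 'info'
line = line.upper()  # -> line = 'INFO'
out = line[:3]  # -> out = 'INF'
ans = len(out) + len(line)  # -> ans = 7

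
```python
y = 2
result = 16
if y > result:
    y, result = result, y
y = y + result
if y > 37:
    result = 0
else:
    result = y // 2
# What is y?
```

Answer: 18

Derivation:
Trace (tracking y):
y = 2  # -> y = 2
result = 16  # -> result = 16
if y > result:  # condition is False
y = y + result  # -> y = 18
if y > 37:  # condition is False
else:
    result = y // 2  # -> result = 9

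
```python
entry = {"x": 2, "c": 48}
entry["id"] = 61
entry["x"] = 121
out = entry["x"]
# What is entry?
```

Trace (tracking entry):
entry = {'x': 2, 'c': 48}  # -> entry = {'x': 2, 'c': 48}
entry['id'] = 61  # -> entry = {'x': 2, 'c': 48, 'id': 61}
entry['x'] = 121  # -> entry = {'x': 121, 'c': 48, 'id': 61}
out = entry['x']  # -> out = 121

Answer: {'x': 121, 'c': 48, 'id': 61}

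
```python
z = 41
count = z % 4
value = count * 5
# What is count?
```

Answer: 1

Derivation:
Trace (tracking count):
z = 41  # -> z = 41
count = z % 4  # -> count = 1
value = count * 5  # -> value = 5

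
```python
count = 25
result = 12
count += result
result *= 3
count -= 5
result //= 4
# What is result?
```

Trace (tracking result):
count = 25  # -> count = 25
result = 12  # -> result = 12
count += result  # -> count = 37
result *= 3  # -> result = 36
count -= 5  # -> count = 32
result //= 4  # -> result = 9

Answer: 9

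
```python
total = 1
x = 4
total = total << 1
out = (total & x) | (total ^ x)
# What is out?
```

Answer: 6

Derivation:
Trace (tracking out):
total = 1  # -> total = 1
x = 4  # -> x = 4
total = total << 1  # -> total = 2
out = total & x | total ^ x  # -> out = 6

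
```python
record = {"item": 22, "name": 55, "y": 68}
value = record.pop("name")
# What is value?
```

Answer: 55

Derivation:
Trace (tracking value):
record = {'item': 22, 'name': 55, 'y': 68}  # -> record = {'item': 22, 'name': 55, 'y': 68}
value = record.pop('name')  # -> value = 55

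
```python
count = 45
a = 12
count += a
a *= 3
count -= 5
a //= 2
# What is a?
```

Answer: 18

Derivation:
Trace (tracking a):
count = 45  # -> count = 45
a = 12  # -> a = 12
count += a  # -> count = 57
a *= 3  # -> a = 36
count -= 5  # -> count = 52
a //= 2  # -> a = 18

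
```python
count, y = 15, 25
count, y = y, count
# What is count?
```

Trace (tracking count):
count, y = (15, 25)  # -> count = 15, y = 25
count, y = (y, count)  # -> count = 25, y = 15

Answer: 25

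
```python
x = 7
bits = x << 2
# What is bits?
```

Trace (tracking bits):
x = 7  # -> x = 7
bits = x << 2  # -> bits = 28

Answer: 28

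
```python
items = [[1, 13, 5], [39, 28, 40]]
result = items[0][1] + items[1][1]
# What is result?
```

Trace (tracking result):
items = [[1, 13, 5], [39, 28, 40]]  # -> items = [[1, 13, 5], [39, 28, 40]]
result = items[0][1] + items[1][1]  # -> result = 41

Answer: 41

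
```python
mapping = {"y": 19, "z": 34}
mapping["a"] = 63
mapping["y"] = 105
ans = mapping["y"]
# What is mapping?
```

Trace (tracking mapping):
mapping = {'y': 19, 'z': 34}  # -> mapping = {'y': 19, 'z': 34}
mapping['a'] = 63  # -> mapping = {'y': 19, 'z': 34, 'a': 63}
mapping['y'] = 105  # -> mapping = {'y': 105, 'z': 34, 'a': 63}
ans = mapping['y']  # -> ans = 105

Answer: {'y': 105, 'z': 34, 'a': 63}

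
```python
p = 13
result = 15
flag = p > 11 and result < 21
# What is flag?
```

Answer: True

Derivation:
Trace (tracking flag):
p = 13  # -> p = 13
result = 15  # -> result = 15
flag = p > 11 and result < 21  # -> flag = True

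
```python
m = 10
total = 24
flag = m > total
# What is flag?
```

Trace (tracking flag):
m = 10  # -> m = 10
total = 24  # -> total = 24
flag = m > total  # -> flag = False

Answer: False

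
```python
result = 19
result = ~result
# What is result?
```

Trace (tracking result):
result = 19  # -> result = 19
result = ~result  # -> result = -20

Answer: -20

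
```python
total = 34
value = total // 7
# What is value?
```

Answer: 4

Derivation:
Trace (tracking value):
total = 34  # -> total = 34
value = total // 7  # -> value = 4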